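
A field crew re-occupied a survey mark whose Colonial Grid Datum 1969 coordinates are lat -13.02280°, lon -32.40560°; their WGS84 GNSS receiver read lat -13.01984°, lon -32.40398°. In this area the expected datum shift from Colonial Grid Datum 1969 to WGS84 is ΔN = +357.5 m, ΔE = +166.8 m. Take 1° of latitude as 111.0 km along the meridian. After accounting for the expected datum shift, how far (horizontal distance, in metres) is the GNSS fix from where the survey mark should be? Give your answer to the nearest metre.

Observed coordinate differences: Δφ = +0.00296°, Δλ = +0.00162°.
Converting to metres (1° lat = 111000 m, cos φ = 0.974280): observed ΔN = 328.6 m, observed ΔE = 175.2 m.
Subtracting the expected shift leaves a residual of 328.6 − (357.5) = -28.9 m north and 175.2 − (166.8) = 8.4 m east.
Residual distance = √((-28.9)² + 8.4²) = 30.1 m.

30 m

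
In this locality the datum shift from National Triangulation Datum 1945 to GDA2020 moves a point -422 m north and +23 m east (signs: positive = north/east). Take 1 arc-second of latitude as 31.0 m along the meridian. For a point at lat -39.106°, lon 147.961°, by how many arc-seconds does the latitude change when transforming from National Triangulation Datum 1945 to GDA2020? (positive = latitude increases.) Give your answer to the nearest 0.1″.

Δφ = -13.6″

1″ of latitude = 31.00 m, so Δφ = -422.0 / 31.00 = -13.613″.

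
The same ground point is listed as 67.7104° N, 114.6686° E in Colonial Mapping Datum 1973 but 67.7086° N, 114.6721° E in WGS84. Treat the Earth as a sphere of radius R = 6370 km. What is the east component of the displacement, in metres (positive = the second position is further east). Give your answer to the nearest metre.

Δφ = 67.7086° − 67.7104° = -0.0018°; Δλ = 114.6721° − 114.6686° = +0.0035°.
1° along a meridian = πR/180 = 111177 m.
ΔN = Δφ × 111177 = -200.1 m; ΔE = Δλ × 111177 × cos(67.7104°) = +0.0035 × 111177 × 0.379288 = 147.6 m.

ΔE = 148 m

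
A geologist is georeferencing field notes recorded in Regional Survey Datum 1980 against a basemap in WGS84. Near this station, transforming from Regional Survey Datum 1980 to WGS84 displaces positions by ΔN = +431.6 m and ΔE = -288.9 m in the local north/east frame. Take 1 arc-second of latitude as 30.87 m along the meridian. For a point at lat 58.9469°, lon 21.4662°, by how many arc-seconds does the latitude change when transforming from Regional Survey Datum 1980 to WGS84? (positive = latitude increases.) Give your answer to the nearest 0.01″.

Δφ = 13.98″

1″ of latitude = 30.87 m, so Δφ = 431.6 / 30.87 = 13.981″.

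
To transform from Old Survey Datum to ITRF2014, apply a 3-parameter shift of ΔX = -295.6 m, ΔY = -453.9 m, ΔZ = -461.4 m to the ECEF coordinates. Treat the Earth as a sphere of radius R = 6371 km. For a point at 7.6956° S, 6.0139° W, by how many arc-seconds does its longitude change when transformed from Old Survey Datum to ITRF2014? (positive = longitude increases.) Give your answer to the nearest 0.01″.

sin φ = -0.133910, cos φ = 0.990993, sin λ = -0.104770, cos λ = 0.994497.
East component: ΔE = −sin λ·ΔX + cos λ·ΔY = −(-0.104770)(-295.6) + (0.994497)(-453.9) = -482.37 m.
1° of latitude spans πR/180 = 111195 m; at latitude φ, 1° of longitude spans that × cos φ = 110193.4 m, so Δλ = -482.37 / 110193.4 × 3600 = -15.759″.

Δλ = -15.76″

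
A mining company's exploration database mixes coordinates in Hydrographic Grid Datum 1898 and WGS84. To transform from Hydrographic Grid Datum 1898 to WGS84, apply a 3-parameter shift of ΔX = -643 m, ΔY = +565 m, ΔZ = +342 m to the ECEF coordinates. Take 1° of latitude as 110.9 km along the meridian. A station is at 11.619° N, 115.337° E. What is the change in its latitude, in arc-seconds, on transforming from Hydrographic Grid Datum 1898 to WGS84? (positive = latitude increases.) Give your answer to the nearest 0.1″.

Δφ = 5.7″

sin φ = 0.201403, cos φ = 0.979509, sin λ = 0.903806, cos λ = -0.427942.
North component: ΔN = −sin φ cos λ·ΔX − sin φ sin λ·ΔY + cos φ·ΔZ = −(0.201403)(-0.427942)(-643) − (0.201403)(0.903806)(565) + (0.979509)(342) = 176.73 m.
1° of latitude spans 110900 m, so Δφ = 176.73 / 110900 × 3600 = 5.737″.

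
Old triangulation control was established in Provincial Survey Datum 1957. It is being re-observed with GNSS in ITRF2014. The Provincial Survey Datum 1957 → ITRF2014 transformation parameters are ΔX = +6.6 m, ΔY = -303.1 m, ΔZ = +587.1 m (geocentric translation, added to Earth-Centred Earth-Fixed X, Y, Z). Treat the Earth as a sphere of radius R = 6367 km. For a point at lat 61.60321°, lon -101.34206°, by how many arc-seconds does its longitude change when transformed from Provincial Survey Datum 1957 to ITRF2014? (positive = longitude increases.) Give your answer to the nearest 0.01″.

Δλ = 4.50″

sin φ = 0.879675, cos φ = 0.475575, sin λ = -0.980471, cos λ = -0.196666.
East component: ΔE = −sin λ·ΔX + cos λ·ΔY = −(-0.980471)(6.6) + (-0.196666)(-303.1) = 66.08 m.
1° of latitude spans πR/180 = 111125 m; at latitude φ, 1° of longitude spans that × cos φ = 52848.3 m, so Δλ = 66.08 / 52848.3 × 3600 = 4.501″.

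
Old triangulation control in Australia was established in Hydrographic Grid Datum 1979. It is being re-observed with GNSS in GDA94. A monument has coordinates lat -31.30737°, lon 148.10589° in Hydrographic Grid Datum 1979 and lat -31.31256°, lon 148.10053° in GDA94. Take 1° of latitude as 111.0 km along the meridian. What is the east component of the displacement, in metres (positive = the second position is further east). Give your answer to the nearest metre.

Δφ = -31.31256° − -31.30737° = -0.00519°; Δλ = 148.10053° − 148.10589° = -0.00536°.
ΔN = Δφ × 111000 = -576.1 m; ΔE = Δλ × 111000 × cos(-31.30737°) = -0.00536 × 111000 × 0.854392 = -508.3 m.

ΔE = -508 m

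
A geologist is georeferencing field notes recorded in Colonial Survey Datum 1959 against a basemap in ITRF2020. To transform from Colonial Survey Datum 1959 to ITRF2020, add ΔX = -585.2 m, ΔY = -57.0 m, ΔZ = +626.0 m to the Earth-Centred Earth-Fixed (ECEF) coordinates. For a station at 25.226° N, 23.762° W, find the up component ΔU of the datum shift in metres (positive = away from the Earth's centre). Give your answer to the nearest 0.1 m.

ΔU = -196.9 m

The local up (radial) axis is (cos φ cos λ, cos φ sin λ, sin φ), giving ΔU = -484.514 + 20.777 + 266.795 = -196.94 m.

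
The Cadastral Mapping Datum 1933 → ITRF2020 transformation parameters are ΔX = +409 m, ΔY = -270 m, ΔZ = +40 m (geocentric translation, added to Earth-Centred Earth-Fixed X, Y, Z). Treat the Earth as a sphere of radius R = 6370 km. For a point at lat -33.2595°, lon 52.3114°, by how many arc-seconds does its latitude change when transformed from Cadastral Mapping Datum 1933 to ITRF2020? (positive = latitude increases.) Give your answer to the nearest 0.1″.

sin φ = -0.548432, cos φ = 0.836195, sin λ = 0.791345, cos λ = 0.611370.
North component: ΔN = −sin φ cos λ·ΔX − sin φ sin λ·ΔY + cos φ·ΔZ = −(-0.548432)(0.611370)(409) − (-0.548432)(0.791345)(-270) + (0.836195)(40) = 53.40 m.
1° of latitude spans πR/180 = 111177 m, so Δφ = 53.40 / 111177 × 3600 = 1.729″.

Δφ = 1.7″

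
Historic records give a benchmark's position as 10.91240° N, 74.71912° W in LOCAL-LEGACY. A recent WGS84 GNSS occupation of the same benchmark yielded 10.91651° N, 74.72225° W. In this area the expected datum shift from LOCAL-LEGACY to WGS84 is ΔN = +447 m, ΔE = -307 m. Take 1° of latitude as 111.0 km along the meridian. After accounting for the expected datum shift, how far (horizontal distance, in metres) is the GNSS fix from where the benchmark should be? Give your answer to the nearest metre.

Observed coordinate differences: Δφ = +0.00411°, Δλ = -0.00313°.
Converting to metres (1° lat = 111000 m, cos φ = 0.981918): observed ΔN = 456.2 m, observed ΔE = -341.1 m.
Subtracting the expected shift leaves a residual of 456.2 − (447) = 9.2 m north and -341.1 − (-307) = -34.1 m east.
Residual distance = √(9.2² + (-34.1)²) = 35.4 m.

35 m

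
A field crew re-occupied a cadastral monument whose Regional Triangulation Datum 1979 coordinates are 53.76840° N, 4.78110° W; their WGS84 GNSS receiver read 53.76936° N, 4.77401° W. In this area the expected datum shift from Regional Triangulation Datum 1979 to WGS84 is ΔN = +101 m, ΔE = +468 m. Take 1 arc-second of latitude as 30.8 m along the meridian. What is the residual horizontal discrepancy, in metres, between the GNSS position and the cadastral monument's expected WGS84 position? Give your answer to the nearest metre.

6 m

Observed coordinate differences: Δφ = +0.00096°, Δλ = +0.00709°.
Converting to metres (1° lat = 110880 m, cos φ = 0.591051): observed ΔN = 106.4 m, observed ΔE = 464.6 m.
Subtracting the expected shift leaves a residual of 106.4 − (101) = 5.4 m north and 464.6 − (468) = -3.4 m east.
Residual distance = √(5.4² + (-3.4)²) = 6.4 m.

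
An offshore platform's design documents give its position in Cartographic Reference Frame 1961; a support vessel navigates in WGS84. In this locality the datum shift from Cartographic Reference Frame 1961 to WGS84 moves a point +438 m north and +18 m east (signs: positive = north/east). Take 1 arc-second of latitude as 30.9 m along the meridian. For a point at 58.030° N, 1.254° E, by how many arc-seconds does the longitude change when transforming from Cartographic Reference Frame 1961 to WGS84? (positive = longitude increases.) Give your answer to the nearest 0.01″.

Δλ = 1.10″

At latitude 58.030°, cos φ = 0.529475.
1″ of longitude at this latitude = 30.90 × cos φ = 16.3608 m, so Δλ = 18.0 / 16.3608 = 1.100″.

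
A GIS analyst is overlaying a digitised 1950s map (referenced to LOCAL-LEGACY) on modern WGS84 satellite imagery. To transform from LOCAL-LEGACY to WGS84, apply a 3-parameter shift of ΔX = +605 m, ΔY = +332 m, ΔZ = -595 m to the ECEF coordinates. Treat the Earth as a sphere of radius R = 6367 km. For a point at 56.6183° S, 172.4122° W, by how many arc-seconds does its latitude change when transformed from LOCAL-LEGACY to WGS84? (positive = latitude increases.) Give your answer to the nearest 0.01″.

sin φ = -0.835024, cos φ = 0.550214, sin λ = -0.132045, cos λ = -0.991244.
North component: ΔN = −sin φ cos λ·ΔX − sin φ sin λ·ΔY + cos φ·ΔZ = −(-0.835024)(-0.991244)(605) − (-0.835024)(-0.132045)(332) + (0.550214)(-595) = -864.75 m.
1° of latitude spans πR/180 = 111125 m, so Δφ = -864.75 / 111125 × 3600 = -28.014″.

Δφ = -28.01″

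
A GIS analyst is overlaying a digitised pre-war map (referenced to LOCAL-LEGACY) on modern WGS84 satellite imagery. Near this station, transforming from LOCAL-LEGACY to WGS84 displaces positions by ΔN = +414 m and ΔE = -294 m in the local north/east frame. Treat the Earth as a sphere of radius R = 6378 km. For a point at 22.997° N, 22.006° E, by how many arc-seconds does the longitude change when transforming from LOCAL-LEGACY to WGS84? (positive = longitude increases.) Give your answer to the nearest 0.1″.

At latitude 22.997°, cos φ = 0.920525.
One radian of longitude at latitude φ spans R cos φ, so Δλ = ΔE / (R cos φ) = -294.0 / (6378000 × 0.920525) = -5.0076e-05 rad = -10.329″.

Δλ = -10.3″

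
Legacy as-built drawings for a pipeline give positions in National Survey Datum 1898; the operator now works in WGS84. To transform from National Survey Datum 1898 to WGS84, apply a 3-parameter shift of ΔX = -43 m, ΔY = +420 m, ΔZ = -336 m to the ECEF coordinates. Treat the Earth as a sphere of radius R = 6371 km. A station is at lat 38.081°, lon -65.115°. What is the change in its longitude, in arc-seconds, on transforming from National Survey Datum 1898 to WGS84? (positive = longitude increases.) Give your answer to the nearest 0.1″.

sin φ = 0.616775, cos φ = 0.787140, sin λ = -0.907154, cos λ = 0.420798.
East component: ΔE = −sin λ·ΔX + cos λ·ΔY = −(-0.907154)(-43) + (0.420798)(420) = 137.73 m.
1° of latitude spans πR/180 = 111195 m; at latitude φ, 1° of longitude spans that × cos φ = 87525.9 m, so Δλ = 137.73 / 87525.9 × 3600 = 5.665″.

Δλ = 5.7″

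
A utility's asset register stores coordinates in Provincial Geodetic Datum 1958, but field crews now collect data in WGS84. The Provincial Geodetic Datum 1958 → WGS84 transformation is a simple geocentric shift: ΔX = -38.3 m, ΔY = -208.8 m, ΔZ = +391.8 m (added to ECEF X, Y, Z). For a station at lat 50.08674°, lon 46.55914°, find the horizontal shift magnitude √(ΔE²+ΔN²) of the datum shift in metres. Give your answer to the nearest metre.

405 m

At φ = 50.08674°, λ = 46.55914°: sin φ = 0.767017, cos φ = 0.641627, sin λ = 0.726084, cos λ = 0.687605.
ΔE = −sin λ·ΔX + cos λ·ΔY = −(0.726084)·(-38.3) + (0.687605)·(-208.8) = -115.76 m.
ΔN = −sin φ cos λ·ΔX − sin φ sin λ·ΔY + cos φ·ΔZ = −(0.767017)(0.687605)(-38.3) − (0.767017)(0.726084)(-208.8) + (0.641627)(391.8) = 387.87 m.
Horizontal magnitude = √(ΔE² + ΔN²) = √((-115.76)² + 387.87²) = 404.78 m.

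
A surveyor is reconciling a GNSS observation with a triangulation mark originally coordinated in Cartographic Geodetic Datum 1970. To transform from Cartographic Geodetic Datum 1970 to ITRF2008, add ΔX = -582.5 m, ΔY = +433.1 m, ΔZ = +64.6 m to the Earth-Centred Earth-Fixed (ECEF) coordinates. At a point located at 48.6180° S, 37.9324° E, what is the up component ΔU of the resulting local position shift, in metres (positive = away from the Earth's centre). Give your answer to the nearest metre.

At φ = -48.6180°, λ = 37.9324°: sin φ = -0.750319, cos φ = 0.661076, sin λ = 0.614731, cos λ = 0.788737.
ΔU = cos φ cos λ·ΔX + cos φ sin λ·ΔY + sin φ·ΔZ = (0.661076)(0.788737)(-582.5) + (0.661076)(0.614731)(433.1) + (-0.750319)(64.6) = -176.19 m.

ΔU = -176 m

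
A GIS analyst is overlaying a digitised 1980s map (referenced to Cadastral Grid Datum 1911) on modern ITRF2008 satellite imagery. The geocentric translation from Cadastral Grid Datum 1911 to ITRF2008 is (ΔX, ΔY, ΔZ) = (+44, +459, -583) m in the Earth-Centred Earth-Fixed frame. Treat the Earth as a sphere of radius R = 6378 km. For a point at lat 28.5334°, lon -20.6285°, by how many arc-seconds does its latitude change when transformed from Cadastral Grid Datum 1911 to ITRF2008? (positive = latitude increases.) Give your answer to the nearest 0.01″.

sin φ = 0.477671, cos φ = 0.878539, sin λ = -0.352307, cos λ = 0.935884.
North component: ΔN = −sin φ cos λ·ΔX − sin φ sin λ·ΔY + cos φ·ΔZ = −(0.477671)(0.935884)(44) − (0.477671)(-0.352307)(459) + (0.878539)(-583) = -454.61 m.
1° of latitude spans πR/180 = 111317 m, so Δφ = -454.61 / 111317 × 3600 = -14.702″.

Δφ = -14.70″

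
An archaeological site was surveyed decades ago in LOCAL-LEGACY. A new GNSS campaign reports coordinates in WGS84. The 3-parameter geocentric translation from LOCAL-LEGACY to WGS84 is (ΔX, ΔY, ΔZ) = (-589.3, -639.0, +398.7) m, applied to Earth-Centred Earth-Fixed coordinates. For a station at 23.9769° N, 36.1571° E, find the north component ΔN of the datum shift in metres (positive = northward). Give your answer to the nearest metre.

ΔN = 711 m

At φ = 23.9769°, λ = 36.1571°: sin φ = 0.406368, cos φ = 0.913709, sin λ = 0.590001, cos λ = 0.807402.
ΔN = −sin φ cos λ·ΔX − sin φ sin λ·ΔY + cos φ·ΔZ = −(0.406368)(0.807402)(-589.3) − (0.406368)(0.590001)(-639.0) + (0.913709)(398.7) = 710.85 m.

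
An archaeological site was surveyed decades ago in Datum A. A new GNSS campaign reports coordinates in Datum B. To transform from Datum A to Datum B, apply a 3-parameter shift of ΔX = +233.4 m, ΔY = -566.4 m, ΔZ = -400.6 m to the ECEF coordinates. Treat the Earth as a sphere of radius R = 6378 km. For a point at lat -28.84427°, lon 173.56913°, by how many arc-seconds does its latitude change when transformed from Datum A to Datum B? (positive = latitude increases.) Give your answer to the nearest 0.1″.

sin φ = -0.482431, cos φ = 0.875934, sin λ = 0.112004, cos λ = -0.993708.
North component: ΔN = −sin φ cos λ·ΔX − sin φ sin λ·ΔY + cos φ·ΔZ = −(-0.482431)(-0.993708)(233.4) − (-0.482431)(0.112004)(-566.4) + (0.875934)(-400.6) = -493.40 m.
1° of latitude spans πR/180 = 111317 m, so Δφ = -493.40 / 111317 × 3600 = -15.956″.

Δφ = -16.0″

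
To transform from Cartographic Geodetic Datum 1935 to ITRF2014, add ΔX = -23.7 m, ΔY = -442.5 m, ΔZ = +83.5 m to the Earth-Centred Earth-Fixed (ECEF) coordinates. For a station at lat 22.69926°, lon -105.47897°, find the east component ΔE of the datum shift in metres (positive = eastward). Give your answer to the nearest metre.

ΔE = 95 m

At φ = 22.69926°, λ = -105.47897°: sin φ = 0.385894, cos φ = 0.922543, sin λ = -0.963728, cos λ = -0.266885.
ΔE = −sin λ·ΔX + cos λ·ΔY = −(-0.963728)·(-23.7) + (-0.266885)·(-442.5) = 95.26 m.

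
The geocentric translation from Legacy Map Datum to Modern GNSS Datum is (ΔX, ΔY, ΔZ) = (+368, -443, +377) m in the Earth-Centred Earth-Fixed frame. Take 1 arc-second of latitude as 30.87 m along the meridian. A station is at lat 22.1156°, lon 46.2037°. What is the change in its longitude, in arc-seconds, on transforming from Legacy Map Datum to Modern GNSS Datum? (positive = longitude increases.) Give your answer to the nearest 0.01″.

Δλ = -20.01″

sin φ = 0.376477, cos φ = 0.926426, sin λ = 0.721805, cos λ = 0.692097.
East component: ΔE = −sin λ·ΔX + cos λ·ΔY = −(0.721805)(368) + (0.692097)(-443) = -572.22 m.
1° of latitude spans 3600 × 30.87 = 111132 m; at latitude φ, 1° of longitude spans that × cos φ = 102955.6 m, so Δλ = -572.22 / 102955.6 × 3600 = -20.009″.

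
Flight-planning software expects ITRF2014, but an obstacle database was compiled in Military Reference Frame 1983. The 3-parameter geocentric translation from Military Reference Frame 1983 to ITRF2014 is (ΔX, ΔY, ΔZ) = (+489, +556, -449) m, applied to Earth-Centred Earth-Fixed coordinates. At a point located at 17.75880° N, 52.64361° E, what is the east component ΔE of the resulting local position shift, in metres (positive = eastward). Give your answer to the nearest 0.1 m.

ΔE = -51.3 m

At φ = 17.75880°, λ = 52.64361°: sin φ = 0.305011, cos φ = 0.952349, sin λ = 0.794877, cos λ = 0.606771.
ΔE = −sin λ·ΔX + cos λ·ΔY = −(0.794877)·(489) + (0.606771)·(556) = -51.33 m.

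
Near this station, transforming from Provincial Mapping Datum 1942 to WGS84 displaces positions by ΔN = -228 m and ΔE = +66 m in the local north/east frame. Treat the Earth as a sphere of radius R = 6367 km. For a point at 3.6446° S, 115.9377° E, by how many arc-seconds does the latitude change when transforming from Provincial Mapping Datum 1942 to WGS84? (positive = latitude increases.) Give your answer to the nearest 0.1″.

On a sphere of radius R, 1 rad of latitude = R, so Δφ = ΔN / R = -228.0 / 6367000 = -3.5810e-05 rad = -7.386″.

Δφ = -7.4″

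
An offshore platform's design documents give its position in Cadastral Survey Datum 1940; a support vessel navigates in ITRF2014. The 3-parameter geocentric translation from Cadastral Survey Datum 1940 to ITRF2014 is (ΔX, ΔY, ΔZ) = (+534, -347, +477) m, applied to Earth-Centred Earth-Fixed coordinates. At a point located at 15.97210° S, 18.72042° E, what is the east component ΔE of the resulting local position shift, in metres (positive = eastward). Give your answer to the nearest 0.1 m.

ΔE = -500.0 m

At φ = -15.97210°, λ = 18.72042°: sin φ = -0.275169, cos φ = 0.961396, sin λ = 0.320951, cos λ = 0.947096.
ΔE = −sin λ·ΔX + cos λ·ΔY = −(0.320951)·(534) + (0.947096)·(-347) = -500.03 m.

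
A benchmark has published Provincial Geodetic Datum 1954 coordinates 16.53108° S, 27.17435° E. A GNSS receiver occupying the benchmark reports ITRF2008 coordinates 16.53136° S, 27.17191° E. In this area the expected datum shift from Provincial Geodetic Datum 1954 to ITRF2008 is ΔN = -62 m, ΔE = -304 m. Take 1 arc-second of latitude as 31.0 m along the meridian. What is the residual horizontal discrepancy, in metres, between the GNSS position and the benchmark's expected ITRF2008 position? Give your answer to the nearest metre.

53 m

Observed coordinate differences: Δφ = -0.00028°, Δλ = -0.00244°.
Converting to metres (1° lat = 111600 m, cos φ = 0.958666): observed ΔN = -31.2 m, observed ΔE = -261.0 m.
Subtracting the expected shift leaves a residual of -31.2 − (-62) = 30.8 m north and -261.0 − (-304) = 43.0 m east.
Residual distance = √(30.8² + 43.0²) = 52.8 m.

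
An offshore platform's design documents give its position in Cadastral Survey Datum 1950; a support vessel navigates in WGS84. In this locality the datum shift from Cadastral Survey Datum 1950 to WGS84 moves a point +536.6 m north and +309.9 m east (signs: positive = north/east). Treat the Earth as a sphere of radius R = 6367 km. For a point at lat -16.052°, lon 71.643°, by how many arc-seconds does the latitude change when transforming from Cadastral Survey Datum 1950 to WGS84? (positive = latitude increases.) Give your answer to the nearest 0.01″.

Δφ = 17.38″

On a sphere of radius R, 1 rad of latitude = R, so Δφ = ΔN / R = 536.6 / 6367000 = 8.4278e-05 rad = 17.384″.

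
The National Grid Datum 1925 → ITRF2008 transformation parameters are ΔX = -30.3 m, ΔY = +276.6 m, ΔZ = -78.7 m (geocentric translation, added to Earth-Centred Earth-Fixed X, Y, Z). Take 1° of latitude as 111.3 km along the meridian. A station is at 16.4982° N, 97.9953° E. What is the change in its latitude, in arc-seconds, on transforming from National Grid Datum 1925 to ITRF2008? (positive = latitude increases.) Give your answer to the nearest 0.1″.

sin φ = 0.283985, cos φ = 0.958829, sin λ = 0.990279, cos λ = -0.139092.
North component: ΔN = −sin φ cos λ·ΔX − sin φ sin λ·ΔY + cos φ·ΔZ = −(0.283985)(-0.139092)(-30.3) − (0.283985)(0.990279)(276.6) + (0.958829)(-78.7) = -154.44 m.
1° of latitude spans 111300 m, so Δφ = -154.44 / 111300 × 3600 = -4.995″.

Δφ = -5.0″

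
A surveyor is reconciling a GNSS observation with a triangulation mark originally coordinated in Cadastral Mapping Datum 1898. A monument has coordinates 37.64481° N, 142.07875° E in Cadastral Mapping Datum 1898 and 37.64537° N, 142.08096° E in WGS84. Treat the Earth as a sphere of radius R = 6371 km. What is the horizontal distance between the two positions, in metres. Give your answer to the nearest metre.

Δφ = 37.64537° − 37.64481° = +0.00056°; Δλ = 142.08096° − 142.07875° = +0.00221°.
1° along a meridian = πR/180 = 111195 m.
ΔN = Δφ × 111195 = 62.3 m; ΔE = Δλ × 111195 × cos(37.64481°) = +0.00221 × 111195 × 0.791812 = 194.6 m.
Distance = √(ΔE² + ΔN²) = √(194.6² + 62.3²) = 204.3 m.

204 m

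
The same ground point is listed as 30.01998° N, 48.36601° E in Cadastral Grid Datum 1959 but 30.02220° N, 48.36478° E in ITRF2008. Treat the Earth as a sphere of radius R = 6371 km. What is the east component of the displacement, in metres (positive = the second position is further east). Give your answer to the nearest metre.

Δφ = 30.02220° − 30.01998° = +0.00222°; Δλ = 48.36478° − 48.36601° = -0.00123°.
1° along a meridian = πR/180 = 111195 m.
ΔN = Δφ × 111195 = 246.9 m; ΔE = Δλ × 111195 × cos(30.01998°) = -0.00123 × 111195 × 0.865851 = -118.4 m.

ΔE = -118 m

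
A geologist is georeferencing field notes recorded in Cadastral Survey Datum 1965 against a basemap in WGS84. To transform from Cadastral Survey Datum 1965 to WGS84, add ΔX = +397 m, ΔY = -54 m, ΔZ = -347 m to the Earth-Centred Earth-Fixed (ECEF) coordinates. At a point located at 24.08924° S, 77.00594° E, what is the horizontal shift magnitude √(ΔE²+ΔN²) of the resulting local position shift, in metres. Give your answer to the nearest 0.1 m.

500.3 m

The local east axis at (φ, λ) is (−sin λ, cos λ, 0), so ΔE = −sin(77.00594°)·397 + cos(77.00594°)·(-54) = -398.98 m.
The local north axis is (−sin φ cos λ, −sin φ sin λ, cos φ), giving ΔN = 36.435 − 21.476 − 316.780 = -301.82 m.
Horizontal magnitude = √(ΔE² + ΔN²) = √((-398.98)² + (-301.82)²) = 500.28 m.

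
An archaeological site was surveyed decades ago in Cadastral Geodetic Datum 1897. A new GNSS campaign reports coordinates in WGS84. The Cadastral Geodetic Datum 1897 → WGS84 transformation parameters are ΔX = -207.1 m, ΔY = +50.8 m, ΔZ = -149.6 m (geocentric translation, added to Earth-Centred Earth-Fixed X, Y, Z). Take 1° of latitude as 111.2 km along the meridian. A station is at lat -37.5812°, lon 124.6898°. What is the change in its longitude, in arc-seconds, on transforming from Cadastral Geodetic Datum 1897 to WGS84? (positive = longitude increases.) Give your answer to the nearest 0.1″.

sin φ = -0.609885, cos φ = 0.792490, sin λ = 0.822245, cos λ = -0.569133.
East component: ΔE = −sin λ·ΔX + cos λ·ΔY = −(0.822245)(-207.1) + (-0.569133)(50.8) = 141.38 m.
1° of latitude spans 111200 m; at latitude φ, 1° of longitude spans that × cos φ = 88124.9 m, so Δλ = 141.38 / 88124.9 × 3600 = 5.775″.

Δλ = 5.8″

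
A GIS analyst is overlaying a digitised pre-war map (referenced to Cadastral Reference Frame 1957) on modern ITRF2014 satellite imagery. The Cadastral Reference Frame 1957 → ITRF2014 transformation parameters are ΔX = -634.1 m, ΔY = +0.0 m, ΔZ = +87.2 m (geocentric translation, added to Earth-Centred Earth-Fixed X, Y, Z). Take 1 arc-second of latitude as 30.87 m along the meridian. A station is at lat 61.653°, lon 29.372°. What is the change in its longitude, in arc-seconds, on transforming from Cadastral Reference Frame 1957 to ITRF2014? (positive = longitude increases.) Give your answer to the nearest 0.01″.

Δλ = 21.22″

sin φ = 0.880088, cos φ = 0.474810, sin λ = 0.490478, cos λ = 0.871454.
East component: ΔE = −sin λ·ΔX + cos λ·ΔY = −(0.490478)(-634.1) + (0.871454)(0.0) = 311.01 m.
1° of latitude spans 3600 × 30.87 = 111132 m; at latitude φ, 1° of longitude spans that × cos φ = 52766.6 m, so Δλ = 311.01 / 52766.6 × 3600 = 21.219″.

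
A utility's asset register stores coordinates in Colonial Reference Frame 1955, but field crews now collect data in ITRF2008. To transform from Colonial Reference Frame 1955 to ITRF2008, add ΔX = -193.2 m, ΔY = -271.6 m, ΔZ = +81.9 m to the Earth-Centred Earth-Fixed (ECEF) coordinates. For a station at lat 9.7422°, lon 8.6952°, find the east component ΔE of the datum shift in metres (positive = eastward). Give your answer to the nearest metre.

At φ = 9.7422°, λ = 8.6952°: sin φ = 0.169215, cos φ = 0.985579, sin λ = 0.151178, cos λ = 0.988507.
ΔE = −sin λ·ΔX + cos λ·ΔY = −(0.151178)·(-193.2) + (0.988507)·(-271.6) = -239.27 m.

ΔE = -239 m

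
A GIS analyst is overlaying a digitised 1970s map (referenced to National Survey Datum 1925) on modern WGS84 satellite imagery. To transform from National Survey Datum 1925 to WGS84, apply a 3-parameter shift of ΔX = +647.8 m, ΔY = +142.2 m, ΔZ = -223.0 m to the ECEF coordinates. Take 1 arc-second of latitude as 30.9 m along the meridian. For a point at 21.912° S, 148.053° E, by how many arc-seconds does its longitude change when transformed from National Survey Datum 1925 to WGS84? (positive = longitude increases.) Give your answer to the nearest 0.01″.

Δλ = -16.17″

sin φ = -0.373182, cos φ = 0.927758, sin λ = 0.529135, cos λ = -0.848538.
East component: ΔE = −sin λ·ΔX + cos λ·ΔY = −(0.529135)(647.8) + (-0.848538)(142.2) = -463.44 m.
1° of latitude spans 3600 × 30.90 = 111240 m; at latitude φ, 1° of longitude spans that × cos φ = 103203.8 m, so Δλ = -463.44 / 103203.8 × 3600 = -16.166″.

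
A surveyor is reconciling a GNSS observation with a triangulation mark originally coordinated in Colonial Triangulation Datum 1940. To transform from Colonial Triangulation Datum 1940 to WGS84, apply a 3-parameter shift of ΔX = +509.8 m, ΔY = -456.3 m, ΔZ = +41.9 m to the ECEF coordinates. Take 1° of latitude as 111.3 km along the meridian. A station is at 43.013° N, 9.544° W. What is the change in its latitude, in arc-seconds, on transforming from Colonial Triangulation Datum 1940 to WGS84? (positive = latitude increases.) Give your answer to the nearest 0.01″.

sin φ = 0.682164, cos φ = 0.731199, sin λ = -0.165805, cos λ = 0.986159.
North component: ΔN = −sin φ cos λ·ΔX − sin φ sin λ·ΔY + cos φ·ΔZ = −(0.682164)(0.986159)(509.8) − (0.682164)(-0.165805)(-456.3) + (0.731199)(41.9) = -363.93 m.
1° of latitude spans 111300 m, so Δφ = -363.93 / 111300 × 3600 = -11.771″.

Δφ = -11.77″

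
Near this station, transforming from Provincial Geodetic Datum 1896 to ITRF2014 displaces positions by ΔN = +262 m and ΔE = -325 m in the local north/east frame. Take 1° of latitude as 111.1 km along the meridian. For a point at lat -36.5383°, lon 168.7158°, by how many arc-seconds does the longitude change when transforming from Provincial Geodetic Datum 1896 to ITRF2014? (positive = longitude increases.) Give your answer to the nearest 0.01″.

At latitude -36.5383°, cos φ = 0.803459.
1° of longitude at this latitude = 111.1 × cos φ = 89.26 km, so Δλ = -325.0 / 89264.3 = -0.0036409° = -13.107″.

Δλ = -13.11″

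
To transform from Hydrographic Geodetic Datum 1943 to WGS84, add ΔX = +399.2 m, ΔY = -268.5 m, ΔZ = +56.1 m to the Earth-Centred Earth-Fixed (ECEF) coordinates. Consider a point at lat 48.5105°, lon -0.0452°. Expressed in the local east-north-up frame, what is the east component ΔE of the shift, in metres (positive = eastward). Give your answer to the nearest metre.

At φ = 48.5105°, λ = -0.0452°: sin φ = 0.749077, cos φ = 0.662483, sin λ = -0.000789, cos λ = 1.000000.
ΔE = −sin λ·ΔX + cos λ·ΔY = −(-0.000789)·(399.2) + (1.000000)·(-268.5) = -268.18 m.

ΔE = -268 m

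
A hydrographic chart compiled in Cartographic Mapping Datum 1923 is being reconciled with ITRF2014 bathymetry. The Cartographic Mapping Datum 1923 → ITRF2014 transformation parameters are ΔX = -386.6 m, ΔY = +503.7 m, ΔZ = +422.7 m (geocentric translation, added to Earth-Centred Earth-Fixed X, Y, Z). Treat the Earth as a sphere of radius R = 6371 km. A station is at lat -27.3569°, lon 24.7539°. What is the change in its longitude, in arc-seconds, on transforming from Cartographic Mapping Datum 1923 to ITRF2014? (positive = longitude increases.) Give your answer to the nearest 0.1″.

sin φ = -0.459532, cos φ = 0.888161, sin λ = 0.418722, cos λ = 0.908115.
East component: ΔE = −sin λ·ΔX + cos λ·ΔY = −(0.418722)(-386.6) + (0.908115)(503.7) = 619.30 m.
1° of latitude spans πR/180 = 111195 m; at latitude φ, 1° of longitude spans that × cos φ = 98759.0 m, so Δλ = 619.30 / 98759.0 × 3600 = 22.575″.

Δλ = 22.6″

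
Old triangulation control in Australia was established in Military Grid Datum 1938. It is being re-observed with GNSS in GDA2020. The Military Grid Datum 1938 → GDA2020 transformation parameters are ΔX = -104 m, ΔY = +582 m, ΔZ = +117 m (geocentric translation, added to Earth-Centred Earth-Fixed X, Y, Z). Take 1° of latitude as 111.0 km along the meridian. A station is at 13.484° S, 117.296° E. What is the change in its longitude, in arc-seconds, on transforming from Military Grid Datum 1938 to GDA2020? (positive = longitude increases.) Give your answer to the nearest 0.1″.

Δλ = -5.8″

sin φ = -0.233174, cos φ = 0.972435, sin λ = 0.888649, cos λ = -0.458588.
East component: ΔE = −sin λ·ΔX + cos λ·ΔY = −(0.888649)(-104) + (-0.458588)(582) = -174.48 m.
1° of latitude spans 111000 m; at latitude φ, 1° of longitude spans that × cos φ = 107940.3 m, so Δλ = -174.48 / 107940.3 × 3600 = -5.819″.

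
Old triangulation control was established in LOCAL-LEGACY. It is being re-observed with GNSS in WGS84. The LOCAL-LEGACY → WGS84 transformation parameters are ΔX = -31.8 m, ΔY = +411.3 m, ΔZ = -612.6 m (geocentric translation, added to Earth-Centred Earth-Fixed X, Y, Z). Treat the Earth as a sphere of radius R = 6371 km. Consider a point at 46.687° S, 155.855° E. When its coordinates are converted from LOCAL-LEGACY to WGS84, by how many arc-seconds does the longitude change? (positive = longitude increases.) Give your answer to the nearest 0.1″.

Δλ = -17.1″

sin φ = -0.727617, cos φ = 0.685983, sin λ = 0.409047, cos λ = -0.912513.
East component: ΔE = −sin λ·ΔX + cos λ·ΔY = −(0.409047)(-31.8) + (-0.912513)(411.3) = -362.31 m.
1° of latitude spans πR/180 = 111195 m; at latitude φ, 1° of longitude spans that × cos φ = 76277.9 m, so Δλ = -362.31 / 76277.9 × 3600 = -17.099″.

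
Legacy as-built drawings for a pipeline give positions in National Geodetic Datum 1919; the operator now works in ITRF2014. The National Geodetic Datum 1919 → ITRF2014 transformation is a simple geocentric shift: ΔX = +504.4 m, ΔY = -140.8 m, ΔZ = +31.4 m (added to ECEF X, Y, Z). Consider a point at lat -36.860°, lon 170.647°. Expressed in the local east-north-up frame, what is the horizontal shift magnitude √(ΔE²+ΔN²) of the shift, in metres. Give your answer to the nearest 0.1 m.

The local east axis at (φ, λ) is (−sin λ, cos λ, 0), so ΔE = −sin(170.647°)·504.4 + cos(170.647°)·(-140.8) = 56.95 m.
The local north axis is (−sin φ cos λ, −sin φ sin λ, cos φ), giving ΔN = -298.548 − 13.726 + 25.123 = -287.15 m.
Horizontal magnitude = √(ΔE² + ΔN²) = √(56.95² + (-287.15)²) = 292.74 m.

292.7 m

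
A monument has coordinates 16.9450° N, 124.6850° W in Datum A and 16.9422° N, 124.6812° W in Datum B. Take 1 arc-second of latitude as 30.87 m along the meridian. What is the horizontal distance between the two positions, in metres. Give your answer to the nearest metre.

Δφ = 16.9422° − 16.9450° = -0.0028°; Δλ = -124.6812° − -124.6850° = +0.0038°.
1° of latitude = 3600 × 30.87 = 111132 m.
ΔN = Δφ × 111132 = -311.2 m; ΔE = Δλ × 111132 × cos(16.9450°) = +0.0038 × 111132 × 0.956585 = 404.0 m.
Distance = √(ΔE² + ΔN²) = √(404.0² + (-311.2)²) = 509.9 m.

510 m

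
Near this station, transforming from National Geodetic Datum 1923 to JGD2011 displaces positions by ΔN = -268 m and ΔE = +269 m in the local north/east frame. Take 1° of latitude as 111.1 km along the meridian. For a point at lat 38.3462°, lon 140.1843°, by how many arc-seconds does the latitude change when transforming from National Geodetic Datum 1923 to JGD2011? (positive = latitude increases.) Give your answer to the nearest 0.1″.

1° of latitude = 111.1 km, so Δφ = -268.0 / 111100 = -0.0024122° = -8.684″.

Δφ = -8.7″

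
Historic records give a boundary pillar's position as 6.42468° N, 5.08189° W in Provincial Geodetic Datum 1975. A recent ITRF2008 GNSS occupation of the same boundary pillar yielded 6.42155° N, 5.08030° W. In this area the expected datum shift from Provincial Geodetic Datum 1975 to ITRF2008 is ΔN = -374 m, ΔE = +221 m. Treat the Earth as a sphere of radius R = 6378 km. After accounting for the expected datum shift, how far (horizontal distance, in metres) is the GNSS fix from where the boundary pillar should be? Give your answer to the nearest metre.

Observed coordinate differences: Δφ = -0.00313°, Δλ = +0.00159°.
Converting to metres (1° lat = 111317 m, cos φ = 0.993720): observed ΔN = -348.4 m, observed ΔE = 175.9 m.
Subtracting the expected shift leaves a residual of -348.4 − (-374) = 25.6 m north and 175.9 − (221) = -45.1 m east.
Residual distance = √(25.6² + (-45.1)²) = 51.9 m.

52 m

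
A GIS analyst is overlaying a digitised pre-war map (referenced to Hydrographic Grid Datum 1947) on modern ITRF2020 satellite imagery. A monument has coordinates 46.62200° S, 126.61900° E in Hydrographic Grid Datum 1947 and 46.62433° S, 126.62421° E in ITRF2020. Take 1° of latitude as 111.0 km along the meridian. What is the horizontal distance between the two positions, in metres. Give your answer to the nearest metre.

474 m

Δφ = -46.62433° − -46.62200° = -0.00233°; Δλ = 126.62421° − 126.61900° = +0.00521°.
ΔN = Δφ × 111000 = -258.6 m; ΔE = Δλ × 111000 × cos(-46.62200°) = +0.00521 × 111000 × 0.686808 = 397.2 m.
Distance = √(ΔE² + ΔN²) = √(397.2² + (-258.6)²) = 474.0 m.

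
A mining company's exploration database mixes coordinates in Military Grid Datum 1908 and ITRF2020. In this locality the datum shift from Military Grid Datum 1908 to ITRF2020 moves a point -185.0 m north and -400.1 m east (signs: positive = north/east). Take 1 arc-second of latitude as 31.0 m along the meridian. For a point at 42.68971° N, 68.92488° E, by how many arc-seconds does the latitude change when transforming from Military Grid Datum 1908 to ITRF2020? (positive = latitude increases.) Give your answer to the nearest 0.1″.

Δφ = -6.0″

1″ of latitude = 31.00 m, so Δφ = -185.0 / 31.00 = -5.968″.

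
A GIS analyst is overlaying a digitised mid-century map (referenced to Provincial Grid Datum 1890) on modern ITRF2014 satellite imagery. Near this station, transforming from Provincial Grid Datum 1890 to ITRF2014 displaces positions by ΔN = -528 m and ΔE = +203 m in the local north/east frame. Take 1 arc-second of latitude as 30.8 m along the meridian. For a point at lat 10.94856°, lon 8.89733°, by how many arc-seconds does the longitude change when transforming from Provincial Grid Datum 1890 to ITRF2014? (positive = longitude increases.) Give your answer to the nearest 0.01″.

At latitude 10.94856°, cos φ = 0.981798.
1″ of longitude at this latitude = 30.80 × cos φ = 30.2394 m, so Δλ = 203.0 / 30.2394 = 6.713″.

Δλ = 6.71″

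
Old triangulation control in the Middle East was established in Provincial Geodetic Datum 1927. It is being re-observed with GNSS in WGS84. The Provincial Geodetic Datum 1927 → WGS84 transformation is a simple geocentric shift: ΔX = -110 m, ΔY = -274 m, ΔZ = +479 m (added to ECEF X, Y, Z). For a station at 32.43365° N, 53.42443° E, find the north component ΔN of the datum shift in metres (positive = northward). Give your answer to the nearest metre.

At φ = 32.43365°, λ = 53.42443°: sin φ = 0.536323, cos φ = 0.844013, sin λ = 0.803072, cos λ = 0.595883.
ΔN = −sin φ cos λ·ΔX − sin φ sin λ·ΔY + cos φ·ΔZ = −(0.536323)(0.595883)(-110) − (0.536323)(0.803072)(-274) + (0.844013)(479) = 557.45 m.

ΔN = 557 m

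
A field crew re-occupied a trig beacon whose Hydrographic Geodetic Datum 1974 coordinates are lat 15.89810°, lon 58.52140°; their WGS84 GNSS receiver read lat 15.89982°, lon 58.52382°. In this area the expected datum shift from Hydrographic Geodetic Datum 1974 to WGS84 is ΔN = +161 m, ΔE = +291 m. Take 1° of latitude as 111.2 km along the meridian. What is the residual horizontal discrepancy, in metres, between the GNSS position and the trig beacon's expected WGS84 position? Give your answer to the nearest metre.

44 m

Observed coordinate differences: Δφ = +0.00172°, Δλ = +0.00242°.
Converting to metres (1° lat = 111200 m, cos φ = 0.961750): observed ΔN = 191.3 m, observed ΔE = 258.8 m.
Subtracting the expected shift leaves a residual of 191.3 − (161) = 30.3 m north and 258.8 − (291) = -32.2 m east.
Residual distance = √(30.3² + (-32.2)²) = 44.2 m.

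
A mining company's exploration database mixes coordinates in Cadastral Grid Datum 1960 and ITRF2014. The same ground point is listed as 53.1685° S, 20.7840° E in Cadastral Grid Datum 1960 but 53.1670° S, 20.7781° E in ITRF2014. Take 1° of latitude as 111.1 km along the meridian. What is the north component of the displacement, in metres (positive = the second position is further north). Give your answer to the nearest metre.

Δφ = -53.1670° − -53.1685° = +0.0015°; Δλ = 20.7781° − 20.7840° = -0.0059°.
ΔN = Δφ × 111100 = 166.7 m; ΔE = Δλ × 111100 × cos(-53.1685°) = -0.0059 × 111100 × 0.599464 = -392.9 m.

ΔN = 167 m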